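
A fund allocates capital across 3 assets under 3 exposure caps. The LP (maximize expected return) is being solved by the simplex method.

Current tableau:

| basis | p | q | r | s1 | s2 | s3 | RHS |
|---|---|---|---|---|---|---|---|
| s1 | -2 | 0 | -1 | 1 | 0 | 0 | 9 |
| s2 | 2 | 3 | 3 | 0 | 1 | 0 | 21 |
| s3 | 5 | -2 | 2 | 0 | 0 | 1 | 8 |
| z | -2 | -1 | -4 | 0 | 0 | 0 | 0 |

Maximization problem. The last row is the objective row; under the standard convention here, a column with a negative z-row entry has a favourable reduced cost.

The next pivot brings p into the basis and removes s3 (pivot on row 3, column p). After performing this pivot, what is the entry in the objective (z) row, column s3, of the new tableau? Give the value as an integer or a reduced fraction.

2/5

Pivot element is row 3, column p: 5.
Normalize row 3: new (row 3, s3) = 1/5 = 1/5.
z-row ← z-row − (-2)·(new row 3): 0 − (-2)·(1/5) = 2/5.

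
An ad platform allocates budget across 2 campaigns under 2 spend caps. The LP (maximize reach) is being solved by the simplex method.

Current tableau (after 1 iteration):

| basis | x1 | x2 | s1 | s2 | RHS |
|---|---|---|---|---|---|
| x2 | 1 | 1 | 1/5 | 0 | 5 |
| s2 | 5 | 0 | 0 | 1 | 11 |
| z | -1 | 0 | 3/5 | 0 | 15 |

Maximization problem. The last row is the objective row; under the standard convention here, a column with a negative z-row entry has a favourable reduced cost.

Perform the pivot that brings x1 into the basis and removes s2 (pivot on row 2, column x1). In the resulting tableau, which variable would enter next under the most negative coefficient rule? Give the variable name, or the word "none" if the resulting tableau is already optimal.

none

Pivot element 5. New z-row = old z-row − (-1)·(row 2/5).
Updated z-row coefficients: x1: 0, x2: 0, s1: 3/5, s2: 1/5.
No coefficient is strictly negative; the tableau after this pivot is optimal.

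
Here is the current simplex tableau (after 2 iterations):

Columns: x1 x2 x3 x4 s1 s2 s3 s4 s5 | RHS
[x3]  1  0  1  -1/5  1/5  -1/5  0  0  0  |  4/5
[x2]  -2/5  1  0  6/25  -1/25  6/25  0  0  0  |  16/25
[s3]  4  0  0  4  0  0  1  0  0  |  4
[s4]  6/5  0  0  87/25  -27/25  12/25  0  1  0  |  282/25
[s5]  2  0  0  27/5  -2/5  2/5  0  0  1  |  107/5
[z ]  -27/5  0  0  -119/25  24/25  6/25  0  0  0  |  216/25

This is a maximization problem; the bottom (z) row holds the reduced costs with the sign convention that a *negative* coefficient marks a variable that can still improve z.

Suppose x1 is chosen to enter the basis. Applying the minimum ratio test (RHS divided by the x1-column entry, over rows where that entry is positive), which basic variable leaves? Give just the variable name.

x3

Ratios: row 1 (x3): (4/5)/1 = 4/5; row 2 (x2): entry -2/5 ≤ 0, skip; row 3 (s3): 4/4 = 1; row 4 (s4): (282/25)/(6/5) = 47/5; row 5 (s5): (107/5)/2 = 107/10.
Minimum ratio 4/5 is in the x3 row, so x3 leaves.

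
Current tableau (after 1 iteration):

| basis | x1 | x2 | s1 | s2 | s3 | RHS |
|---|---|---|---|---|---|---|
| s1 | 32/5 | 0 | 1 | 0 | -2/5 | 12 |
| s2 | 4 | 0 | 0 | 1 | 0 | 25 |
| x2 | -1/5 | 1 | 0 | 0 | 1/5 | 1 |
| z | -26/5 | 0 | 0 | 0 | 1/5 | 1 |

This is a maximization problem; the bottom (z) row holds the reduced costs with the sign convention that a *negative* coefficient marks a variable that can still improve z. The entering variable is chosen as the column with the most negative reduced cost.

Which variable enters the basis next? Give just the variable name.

x1

Objective-row coefficients: x1: -26/5, x2: 0, s1: 0, s2: 0, s3: 1/5.
The most negative is -26/5 in column x1, so x1 enters.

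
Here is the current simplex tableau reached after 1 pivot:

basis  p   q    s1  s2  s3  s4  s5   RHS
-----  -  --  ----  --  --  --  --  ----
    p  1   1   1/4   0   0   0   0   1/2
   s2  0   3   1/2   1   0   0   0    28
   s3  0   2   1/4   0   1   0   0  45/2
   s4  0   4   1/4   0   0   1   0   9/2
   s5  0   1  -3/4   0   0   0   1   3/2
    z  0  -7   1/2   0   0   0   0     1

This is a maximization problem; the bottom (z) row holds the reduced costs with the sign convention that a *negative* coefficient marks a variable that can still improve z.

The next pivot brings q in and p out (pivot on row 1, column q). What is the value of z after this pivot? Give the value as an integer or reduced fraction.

Minimum ratio for q: (1/2)/1 = 1/2.
z changes by −(z-row coeff of q)·ratio = −(-7)·(1/2) = 7/2.
New z = 1 + (7/2) = 9/2.

9/2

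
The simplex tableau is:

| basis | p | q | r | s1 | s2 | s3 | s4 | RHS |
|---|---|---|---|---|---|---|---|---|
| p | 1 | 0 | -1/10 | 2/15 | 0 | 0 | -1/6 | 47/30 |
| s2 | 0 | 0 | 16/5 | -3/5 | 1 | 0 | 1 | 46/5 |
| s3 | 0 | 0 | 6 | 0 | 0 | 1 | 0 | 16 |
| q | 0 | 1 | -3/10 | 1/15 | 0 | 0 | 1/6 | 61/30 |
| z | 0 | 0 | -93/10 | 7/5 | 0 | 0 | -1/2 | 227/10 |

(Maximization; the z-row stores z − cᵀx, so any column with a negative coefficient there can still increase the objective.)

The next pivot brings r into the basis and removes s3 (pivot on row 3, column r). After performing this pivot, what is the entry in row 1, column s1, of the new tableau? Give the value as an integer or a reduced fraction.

2/15

Pivot element is row 3, column r: 6.
Normalize row 3: new (row 3, s1) = 0/6 = 0.
row 1 ← row 1 − (-1/10)·(new row 3): 2/15 − (-1/10)·0 = 2/15.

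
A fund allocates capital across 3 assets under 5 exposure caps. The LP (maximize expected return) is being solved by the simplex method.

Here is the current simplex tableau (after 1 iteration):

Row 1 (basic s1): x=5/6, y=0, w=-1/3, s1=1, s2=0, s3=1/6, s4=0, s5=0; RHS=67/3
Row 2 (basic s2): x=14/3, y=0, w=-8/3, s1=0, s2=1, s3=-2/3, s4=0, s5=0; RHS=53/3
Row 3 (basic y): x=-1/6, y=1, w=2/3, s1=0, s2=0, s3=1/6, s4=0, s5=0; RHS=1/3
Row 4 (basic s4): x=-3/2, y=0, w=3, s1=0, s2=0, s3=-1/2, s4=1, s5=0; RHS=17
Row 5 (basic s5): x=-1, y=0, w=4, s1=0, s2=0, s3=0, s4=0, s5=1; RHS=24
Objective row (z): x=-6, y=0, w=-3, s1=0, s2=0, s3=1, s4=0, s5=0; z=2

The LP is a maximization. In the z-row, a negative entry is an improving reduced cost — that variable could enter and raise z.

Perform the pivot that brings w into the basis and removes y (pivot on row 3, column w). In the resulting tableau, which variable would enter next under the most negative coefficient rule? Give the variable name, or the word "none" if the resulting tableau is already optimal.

x

Pivot element 2/3. New z-row = old z-row − (-3)·(row 3/(2/3)).
Updated z-row coefficients: x: -27/4, y: 9/2, w: 0, s1: 0, s2: 0, s3: 7/4, s4: 0, s5: 0.
The most negative is -27/4 in column x, so x would enter next.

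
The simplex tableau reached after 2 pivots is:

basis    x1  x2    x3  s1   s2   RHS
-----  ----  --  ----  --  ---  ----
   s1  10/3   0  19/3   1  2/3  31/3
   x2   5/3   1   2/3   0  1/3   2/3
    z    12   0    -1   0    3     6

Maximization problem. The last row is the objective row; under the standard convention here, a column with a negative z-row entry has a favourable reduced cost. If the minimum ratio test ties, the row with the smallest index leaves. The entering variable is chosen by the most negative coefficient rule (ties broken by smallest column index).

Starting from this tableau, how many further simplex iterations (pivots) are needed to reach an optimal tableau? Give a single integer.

1

pivot: x3 in, x2 out → z = 7
No improving column remains; optimal.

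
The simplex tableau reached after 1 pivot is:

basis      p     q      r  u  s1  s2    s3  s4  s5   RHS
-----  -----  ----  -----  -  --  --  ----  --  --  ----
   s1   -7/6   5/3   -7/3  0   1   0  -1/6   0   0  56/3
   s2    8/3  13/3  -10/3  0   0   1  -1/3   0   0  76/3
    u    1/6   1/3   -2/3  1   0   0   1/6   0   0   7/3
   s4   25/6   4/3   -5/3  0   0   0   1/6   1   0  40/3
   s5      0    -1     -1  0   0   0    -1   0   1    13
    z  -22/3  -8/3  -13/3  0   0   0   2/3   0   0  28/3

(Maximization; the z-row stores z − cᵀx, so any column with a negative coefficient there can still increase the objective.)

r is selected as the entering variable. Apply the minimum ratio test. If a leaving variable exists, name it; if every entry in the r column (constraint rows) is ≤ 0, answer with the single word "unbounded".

unbounded

r-column entries: row 1: -7/3, row 2: -10/3, row 3: -2/3, row 4: -5/3, row 5: -1. All ≤ 0, so r can increase without bound; the LP is unbounded in this direction.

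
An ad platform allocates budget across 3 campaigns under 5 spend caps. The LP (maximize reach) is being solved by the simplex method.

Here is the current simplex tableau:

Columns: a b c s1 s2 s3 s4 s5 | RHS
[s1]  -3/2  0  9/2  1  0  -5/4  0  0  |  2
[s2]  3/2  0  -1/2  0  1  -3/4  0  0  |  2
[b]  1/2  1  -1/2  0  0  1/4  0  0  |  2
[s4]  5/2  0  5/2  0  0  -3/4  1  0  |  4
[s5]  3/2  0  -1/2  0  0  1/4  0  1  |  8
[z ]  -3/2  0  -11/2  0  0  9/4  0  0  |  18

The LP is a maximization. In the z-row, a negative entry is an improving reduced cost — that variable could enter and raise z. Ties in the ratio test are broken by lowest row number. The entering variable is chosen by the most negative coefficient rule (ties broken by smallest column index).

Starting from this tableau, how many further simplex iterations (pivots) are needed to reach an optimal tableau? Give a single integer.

pivot: c in, s1 out → z = 184/9
pivot: a in, s4 out → z = 70/3
No improving column remains; optimal.

2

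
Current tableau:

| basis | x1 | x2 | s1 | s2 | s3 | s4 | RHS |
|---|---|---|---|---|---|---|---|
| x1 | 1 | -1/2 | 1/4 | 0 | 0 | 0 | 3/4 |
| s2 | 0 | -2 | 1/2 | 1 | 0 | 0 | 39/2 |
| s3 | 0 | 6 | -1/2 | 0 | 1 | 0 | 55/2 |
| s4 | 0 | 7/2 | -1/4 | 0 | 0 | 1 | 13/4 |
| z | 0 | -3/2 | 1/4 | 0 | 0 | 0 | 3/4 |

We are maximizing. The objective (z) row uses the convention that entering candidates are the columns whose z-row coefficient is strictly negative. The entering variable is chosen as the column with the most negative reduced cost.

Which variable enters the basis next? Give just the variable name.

Objective-row coefficients: x1: 0, x2: -3/2, s1: 1/4, s2: 0, s3: 0, s4: 0.
The most negative is -3/2 in column x2, so x2 enters.

x2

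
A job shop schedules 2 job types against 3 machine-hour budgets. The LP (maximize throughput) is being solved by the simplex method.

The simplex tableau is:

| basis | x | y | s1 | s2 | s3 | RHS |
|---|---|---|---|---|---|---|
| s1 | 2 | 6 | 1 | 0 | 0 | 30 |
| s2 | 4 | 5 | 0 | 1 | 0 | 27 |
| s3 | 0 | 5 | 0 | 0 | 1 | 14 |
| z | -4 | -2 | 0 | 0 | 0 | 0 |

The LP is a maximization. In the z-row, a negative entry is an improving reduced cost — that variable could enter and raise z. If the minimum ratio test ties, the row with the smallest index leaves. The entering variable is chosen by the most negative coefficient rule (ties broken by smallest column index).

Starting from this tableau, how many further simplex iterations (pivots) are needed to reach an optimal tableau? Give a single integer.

1

pivot: x in, s2 out → z = 27
No improving column remains; optimal.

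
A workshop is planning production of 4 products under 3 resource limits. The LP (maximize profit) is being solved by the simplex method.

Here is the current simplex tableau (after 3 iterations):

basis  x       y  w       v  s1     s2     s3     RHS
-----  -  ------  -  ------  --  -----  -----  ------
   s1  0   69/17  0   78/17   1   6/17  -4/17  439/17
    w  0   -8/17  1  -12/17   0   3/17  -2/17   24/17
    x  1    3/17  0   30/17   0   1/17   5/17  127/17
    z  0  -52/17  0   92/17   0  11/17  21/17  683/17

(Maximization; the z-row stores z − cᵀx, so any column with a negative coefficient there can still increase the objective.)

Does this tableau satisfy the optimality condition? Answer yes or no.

Column y has objective-row coefficient -52/17, which is negative; an improving pivot exists, so not yet optimal.

no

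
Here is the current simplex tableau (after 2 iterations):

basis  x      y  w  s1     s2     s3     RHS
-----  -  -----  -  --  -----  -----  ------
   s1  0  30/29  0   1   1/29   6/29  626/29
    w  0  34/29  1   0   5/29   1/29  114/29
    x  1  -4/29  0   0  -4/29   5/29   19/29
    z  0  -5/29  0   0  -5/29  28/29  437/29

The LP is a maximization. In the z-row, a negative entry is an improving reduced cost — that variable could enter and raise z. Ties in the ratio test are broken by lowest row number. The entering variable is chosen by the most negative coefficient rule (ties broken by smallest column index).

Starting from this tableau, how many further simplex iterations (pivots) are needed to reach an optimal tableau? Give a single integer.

2

pivot: y in, w out → z = 266/17
pivot: s2 in, y out → z = 19
No improving column remains; optimal.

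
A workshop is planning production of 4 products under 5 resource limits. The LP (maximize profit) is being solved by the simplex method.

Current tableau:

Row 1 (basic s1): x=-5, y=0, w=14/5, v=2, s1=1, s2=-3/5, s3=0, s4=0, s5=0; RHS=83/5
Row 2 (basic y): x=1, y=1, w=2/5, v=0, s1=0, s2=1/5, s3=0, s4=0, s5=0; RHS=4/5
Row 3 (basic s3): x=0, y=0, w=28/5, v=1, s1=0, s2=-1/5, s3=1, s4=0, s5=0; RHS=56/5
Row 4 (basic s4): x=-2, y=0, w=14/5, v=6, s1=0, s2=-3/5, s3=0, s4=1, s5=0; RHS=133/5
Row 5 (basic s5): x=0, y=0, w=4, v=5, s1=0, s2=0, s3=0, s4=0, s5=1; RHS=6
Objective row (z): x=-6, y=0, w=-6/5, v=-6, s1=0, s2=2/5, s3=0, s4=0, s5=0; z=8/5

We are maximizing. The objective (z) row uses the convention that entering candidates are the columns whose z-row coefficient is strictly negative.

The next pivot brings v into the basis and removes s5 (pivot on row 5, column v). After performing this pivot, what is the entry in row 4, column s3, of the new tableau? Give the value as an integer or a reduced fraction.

0

Pivot element is row 5, column v: 5.
Normalize row 5: new (row 5, s3) = 0/5 = 0.
row 4 ← row 4 − 6·(new row 5): 0 − 6·0 = 0.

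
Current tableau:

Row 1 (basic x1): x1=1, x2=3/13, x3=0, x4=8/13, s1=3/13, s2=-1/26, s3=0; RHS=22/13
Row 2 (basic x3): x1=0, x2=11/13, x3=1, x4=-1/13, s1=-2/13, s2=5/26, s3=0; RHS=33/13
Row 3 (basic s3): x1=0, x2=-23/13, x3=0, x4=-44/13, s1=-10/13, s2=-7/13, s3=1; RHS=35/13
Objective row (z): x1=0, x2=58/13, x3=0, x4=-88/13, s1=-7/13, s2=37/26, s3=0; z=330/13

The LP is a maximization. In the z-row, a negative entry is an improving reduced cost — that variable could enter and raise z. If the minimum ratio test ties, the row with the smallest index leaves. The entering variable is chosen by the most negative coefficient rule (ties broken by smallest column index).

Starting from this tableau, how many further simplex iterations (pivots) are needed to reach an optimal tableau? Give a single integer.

pivot: x4 in, x1 out → z = 44
No improving column remains; optimal.

1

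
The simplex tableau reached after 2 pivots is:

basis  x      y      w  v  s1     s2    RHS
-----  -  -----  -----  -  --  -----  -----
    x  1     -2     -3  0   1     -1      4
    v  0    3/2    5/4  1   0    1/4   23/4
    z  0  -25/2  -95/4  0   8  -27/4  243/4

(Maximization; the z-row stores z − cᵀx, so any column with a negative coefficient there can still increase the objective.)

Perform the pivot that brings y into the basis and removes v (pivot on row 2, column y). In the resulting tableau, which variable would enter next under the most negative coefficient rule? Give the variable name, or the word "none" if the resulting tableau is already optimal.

Pivot element 3/2. New z-row = old z-row − (-25/2)·(row 2/(3/2)).
Updated z-row coefficients: x: 0, y: 0, w: -40/3, v: 25/3, s1: 8, s2: -14/3.
The most negative is -40/3 in column w, so w would enter next.

w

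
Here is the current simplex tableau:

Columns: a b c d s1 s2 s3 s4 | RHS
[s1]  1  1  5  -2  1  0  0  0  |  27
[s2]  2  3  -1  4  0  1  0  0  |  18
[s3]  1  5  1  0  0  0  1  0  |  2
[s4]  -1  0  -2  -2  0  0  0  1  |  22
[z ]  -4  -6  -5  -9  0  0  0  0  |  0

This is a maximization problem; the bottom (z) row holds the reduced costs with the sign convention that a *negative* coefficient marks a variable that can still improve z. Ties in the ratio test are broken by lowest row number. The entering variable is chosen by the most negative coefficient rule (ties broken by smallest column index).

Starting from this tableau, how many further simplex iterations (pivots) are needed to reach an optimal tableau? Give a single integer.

pivot: d in, s2 out → z = 81/2
pivot: c in, s3 out → z = 55
No improving column remains; optimal.

2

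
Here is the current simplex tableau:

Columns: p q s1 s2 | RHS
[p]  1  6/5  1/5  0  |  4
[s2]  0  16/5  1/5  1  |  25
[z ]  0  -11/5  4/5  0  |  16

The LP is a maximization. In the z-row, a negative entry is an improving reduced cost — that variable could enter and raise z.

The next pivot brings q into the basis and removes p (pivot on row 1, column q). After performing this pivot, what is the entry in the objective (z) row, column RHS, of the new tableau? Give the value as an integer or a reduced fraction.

Pivot element is row 1, column q: 6/5.
Normalize row 1: new (row 1, RHS) = 4/(6/5) = 10/3.
z-row ← z-row − (-11/5)·(new row 1): 16 − (-11/5)·(10/3) = 70/3.

70/3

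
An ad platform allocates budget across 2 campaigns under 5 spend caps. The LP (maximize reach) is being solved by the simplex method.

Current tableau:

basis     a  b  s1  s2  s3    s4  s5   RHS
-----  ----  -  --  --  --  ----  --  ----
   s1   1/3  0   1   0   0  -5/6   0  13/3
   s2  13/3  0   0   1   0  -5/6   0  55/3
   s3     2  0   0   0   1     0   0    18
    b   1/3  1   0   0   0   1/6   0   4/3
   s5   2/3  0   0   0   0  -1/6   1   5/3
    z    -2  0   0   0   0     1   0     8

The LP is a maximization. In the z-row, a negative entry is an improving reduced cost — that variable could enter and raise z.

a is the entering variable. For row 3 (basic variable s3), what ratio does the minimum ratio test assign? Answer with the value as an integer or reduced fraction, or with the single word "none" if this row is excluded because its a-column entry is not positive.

Ratio = RHS / (a entry) = 18 / 2 = 9.

9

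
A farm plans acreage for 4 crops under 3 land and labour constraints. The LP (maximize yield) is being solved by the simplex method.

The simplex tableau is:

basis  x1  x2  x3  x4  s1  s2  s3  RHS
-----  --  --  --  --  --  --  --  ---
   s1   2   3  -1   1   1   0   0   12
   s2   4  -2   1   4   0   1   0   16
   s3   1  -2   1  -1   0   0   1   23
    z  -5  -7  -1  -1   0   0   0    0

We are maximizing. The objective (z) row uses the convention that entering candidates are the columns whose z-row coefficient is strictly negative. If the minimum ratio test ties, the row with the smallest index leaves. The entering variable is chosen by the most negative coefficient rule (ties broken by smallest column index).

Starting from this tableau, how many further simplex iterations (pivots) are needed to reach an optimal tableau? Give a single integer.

2

pivot: x2 in, s1 out → z = 28
pivot: x3 in, s2 out → z = 268
No improving column remains; optimal.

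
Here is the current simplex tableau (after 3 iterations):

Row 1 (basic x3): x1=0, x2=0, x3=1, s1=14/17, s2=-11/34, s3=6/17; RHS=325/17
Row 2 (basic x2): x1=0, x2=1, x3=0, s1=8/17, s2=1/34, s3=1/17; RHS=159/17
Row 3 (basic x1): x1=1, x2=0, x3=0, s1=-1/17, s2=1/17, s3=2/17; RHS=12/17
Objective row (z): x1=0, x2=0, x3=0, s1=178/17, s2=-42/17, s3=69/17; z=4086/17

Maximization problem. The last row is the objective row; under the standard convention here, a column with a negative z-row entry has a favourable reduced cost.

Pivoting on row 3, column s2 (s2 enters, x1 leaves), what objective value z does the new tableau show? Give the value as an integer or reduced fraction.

Minimum ratio for s2: (12/17)/(1/17) = 12.
z changes by −(z-row coeff of s2)·ratio = −(-42/17)·12 = 504/17.
New z = 4086/17 + (504/17) = 270.

270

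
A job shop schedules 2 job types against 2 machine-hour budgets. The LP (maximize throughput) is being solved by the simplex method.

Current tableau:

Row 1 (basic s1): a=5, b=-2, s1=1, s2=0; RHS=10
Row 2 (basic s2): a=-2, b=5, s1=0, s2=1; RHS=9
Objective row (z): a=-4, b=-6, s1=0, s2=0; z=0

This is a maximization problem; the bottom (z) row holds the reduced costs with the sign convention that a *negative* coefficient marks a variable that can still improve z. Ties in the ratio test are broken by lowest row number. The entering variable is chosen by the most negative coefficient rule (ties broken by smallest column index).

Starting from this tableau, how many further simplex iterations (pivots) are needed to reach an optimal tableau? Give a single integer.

pivot: b in, s2 out → z = 54/5
pivot: a in, s1 out → z = 662/21
No improving column remains; optimal.

2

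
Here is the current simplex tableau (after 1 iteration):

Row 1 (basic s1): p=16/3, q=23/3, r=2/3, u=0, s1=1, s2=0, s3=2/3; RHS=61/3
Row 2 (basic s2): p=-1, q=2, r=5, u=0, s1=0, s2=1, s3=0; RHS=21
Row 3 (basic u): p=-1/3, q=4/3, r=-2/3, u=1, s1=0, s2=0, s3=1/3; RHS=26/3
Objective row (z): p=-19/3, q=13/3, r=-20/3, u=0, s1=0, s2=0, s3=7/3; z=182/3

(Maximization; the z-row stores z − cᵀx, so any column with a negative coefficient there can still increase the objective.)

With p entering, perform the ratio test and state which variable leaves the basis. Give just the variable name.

s1

Ratios: row 1 (s1): (61/3)/(16/3) = 61/16; row 2 (s2): entry -1 ≤ 0, skip; row 3 (u): entry -1/3 ≤ 0, skip.
Minimum ratio 61/16 is in the s1 row, so s1 leaves.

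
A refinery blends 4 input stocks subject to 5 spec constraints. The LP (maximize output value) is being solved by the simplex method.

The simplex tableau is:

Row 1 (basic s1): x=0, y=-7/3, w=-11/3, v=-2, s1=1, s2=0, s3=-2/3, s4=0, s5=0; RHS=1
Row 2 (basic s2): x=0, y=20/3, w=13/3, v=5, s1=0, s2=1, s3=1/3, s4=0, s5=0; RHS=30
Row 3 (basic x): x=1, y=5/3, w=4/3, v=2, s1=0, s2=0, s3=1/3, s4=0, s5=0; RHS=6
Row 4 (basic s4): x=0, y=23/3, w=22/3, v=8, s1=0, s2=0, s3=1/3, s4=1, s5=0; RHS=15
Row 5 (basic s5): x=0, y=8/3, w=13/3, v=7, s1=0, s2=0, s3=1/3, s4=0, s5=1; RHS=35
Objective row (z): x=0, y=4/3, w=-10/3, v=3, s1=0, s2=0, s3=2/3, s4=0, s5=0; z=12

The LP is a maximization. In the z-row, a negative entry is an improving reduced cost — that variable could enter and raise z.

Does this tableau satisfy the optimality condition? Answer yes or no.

no

Column w has objective-row coefficient -10/3, which is negative; an improving pivot exists, so not yet optimal.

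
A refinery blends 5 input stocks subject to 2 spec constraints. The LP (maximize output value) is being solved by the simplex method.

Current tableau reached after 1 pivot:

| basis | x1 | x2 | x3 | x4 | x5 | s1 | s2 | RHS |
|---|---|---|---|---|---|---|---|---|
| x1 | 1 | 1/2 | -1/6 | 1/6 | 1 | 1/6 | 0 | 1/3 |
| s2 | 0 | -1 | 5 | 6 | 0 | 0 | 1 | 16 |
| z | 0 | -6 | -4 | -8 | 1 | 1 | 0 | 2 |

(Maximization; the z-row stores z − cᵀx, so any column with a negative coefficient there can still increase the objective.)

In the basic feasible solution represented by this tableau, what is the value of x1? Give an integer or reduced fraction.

1/3

x1 is basic (row 1); its value is the RHS of that row: 1/3.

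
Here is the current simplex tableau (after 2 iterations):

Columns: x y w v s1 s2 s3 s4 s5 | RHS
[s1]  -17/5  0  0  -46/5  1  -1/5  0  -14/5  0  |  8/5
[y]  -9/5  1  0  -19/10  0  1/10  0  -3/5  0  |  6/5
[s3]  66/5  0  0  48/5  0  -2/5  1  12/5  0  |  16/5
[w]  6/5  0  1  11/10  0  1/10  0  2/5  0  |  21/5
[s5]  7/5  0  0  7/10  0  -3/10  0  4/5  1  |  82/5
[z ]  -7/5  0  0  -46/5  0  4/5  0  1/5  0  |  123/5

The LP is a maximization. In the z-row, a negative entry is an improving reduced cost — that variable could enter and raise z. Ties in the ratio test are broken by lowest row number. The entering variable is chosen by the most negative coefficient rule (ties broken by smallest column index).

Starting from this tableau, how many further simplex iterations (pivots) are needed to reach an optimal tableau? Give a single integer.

1

pivot: v in, s3 out → z = 83/3
No improving column remains; optimal.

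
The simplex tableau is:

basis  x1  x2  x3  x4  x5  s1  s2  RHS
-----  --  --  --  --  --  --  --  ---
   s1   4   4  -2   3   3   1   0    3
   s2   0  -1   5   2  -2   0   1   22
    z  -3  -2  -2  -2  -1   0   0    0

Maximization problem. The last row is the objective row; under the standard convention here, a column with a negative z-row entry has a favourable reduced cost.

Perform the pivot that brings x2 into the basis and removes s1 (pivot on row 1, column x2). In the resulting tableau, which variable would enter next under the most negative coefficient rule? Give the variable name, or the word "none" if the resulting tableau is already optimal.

Pivot element 4. New z-row = old z-row − (-2)·(row 1/4).
Updated z-row coefficients: x1: -1, x2: 0, x3: -3, x4: -1/2, x5: 1/2, s1: 1/2, s2: 0.
The most negative is -3 in column x3, so x3 would enter next.

x3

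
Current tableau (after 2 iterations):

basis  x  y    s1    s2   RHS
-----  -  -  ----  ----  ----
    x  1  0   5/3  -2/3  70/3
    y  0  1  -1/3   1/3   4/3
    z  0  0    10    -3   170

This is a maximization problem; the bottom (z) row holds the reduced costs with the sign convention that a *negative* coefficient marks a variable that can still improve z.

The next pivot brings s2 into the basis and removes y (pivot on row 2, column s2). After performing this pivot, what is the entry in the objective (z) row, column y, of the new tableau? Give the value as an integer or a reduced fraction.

9

Pivot element is row 2, column s2: 1/3.
Normalize row 2: new (row 2, y) = 1/(1/3) = 3.
z-row ← z-row − (-3)·(new row 2): 0 − (-3)·3 = 9.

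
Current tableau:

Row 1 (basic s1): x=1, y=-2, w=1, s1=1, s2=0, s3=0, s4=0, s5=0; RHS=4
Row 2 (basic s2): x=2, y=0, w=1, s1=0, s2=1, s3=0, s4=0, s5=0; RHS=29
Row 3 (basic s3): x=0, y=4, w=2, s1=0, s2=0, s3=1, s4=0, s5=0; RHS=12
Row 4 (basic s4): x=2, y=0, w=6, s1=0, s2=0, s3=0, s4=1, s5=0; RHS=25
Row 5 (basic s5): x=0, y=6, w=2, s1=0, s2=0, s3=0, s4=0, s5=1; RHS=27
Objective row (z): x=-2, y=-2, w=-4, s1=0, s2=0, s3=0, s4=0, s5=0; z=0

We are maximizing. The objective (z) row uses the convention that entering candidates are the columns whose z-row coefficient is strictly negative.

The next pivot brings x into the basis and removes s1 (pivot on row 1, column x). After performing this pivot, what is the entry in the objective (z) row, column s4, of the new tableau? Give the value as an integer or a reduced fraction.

0

Pivot element is row 1, column x: 1.
Normalize row 1: new (row 1, s4) = 0/1 = 0.
z-row ← z-row − (-2)·(new row 1): 0 − (-2)·0 = 0.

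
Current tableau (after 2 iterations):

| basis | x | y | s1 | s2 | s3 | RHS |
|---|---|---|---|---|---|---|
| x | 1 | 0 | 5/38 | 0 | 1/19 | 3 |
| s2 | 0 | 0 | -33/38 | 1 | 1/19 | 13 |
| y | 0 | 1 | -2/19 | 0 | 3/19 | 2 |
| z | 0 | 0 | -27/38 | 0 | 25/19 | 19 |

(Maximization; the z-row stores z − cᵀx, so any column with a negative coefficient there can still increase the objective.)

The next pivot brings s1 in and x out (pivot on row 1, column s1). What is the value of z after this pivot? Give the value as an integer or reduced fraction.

176/5

Minimum ratio for s1: 3/(5/38) = 114/5.
z changes by −(z-row coeff of s1)·ratio = −(-27/38)·(114/5) = 81/5.
New z = 19 + (81/5) = 176/5.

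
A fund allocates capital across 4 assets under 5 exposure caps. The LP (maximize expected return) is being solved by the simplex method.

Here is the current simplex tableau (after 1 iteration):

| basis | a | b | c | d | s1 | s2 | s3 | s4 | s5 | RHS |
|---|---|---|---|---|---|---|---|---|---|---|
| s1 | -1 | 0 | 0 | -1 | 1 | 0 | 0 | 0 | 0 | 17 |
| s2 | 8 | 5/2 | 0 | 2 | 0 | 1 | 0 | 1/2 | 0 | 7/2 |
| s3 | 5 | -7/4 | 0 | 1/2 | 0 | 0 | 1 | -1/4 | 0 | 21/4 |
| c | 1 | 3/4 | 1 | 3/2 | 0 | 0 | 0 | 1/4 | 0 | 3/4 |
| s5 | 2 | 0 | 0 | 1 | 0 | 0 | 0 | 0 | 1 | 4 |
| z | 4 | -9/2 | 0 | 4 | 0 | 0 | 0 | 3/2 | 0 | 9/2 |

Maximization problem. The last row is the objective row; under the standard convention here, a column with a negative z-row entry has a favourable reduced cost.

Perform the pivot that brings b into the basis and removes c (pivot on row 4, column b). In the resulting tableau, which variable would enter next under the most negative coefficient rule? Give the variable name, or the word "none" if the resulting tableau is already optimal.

Pivot element 3/4. New z-row = old z-row − (-9/2)·(row 4/(3/4)).
Updated z-row coefficients: a: 10, b: 0, c: 6, d: 13, s1: 0, s2: 0, s3: 0, s4: 3, s5: 0.
No coefficient is strictly negative; the tableau after this pivot is optimal.

none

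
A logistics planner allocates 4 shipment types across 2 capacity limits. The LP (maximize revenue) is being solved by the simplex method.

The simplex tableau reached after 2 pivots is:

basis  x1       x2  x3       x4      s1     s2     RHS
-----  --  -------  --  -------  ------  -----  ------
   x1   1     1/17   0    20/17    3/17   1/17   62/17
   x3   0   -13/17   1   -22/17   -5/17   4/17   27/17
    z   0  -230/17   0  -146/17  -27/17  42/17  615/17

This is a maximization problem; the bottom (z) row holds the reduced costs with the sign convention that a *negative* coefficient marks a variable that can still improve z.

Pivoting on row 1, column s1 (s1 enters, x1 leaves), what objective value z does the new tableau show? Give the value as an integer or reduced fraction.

69

Minimum ratio for s1: (62/17)/(3/17) = 62/3.
z changes by −(z-row coeff of s1)·ratio = −(-27/17)·(62/3) = 558/17.
New z = 615/17 + (558/17) = 69.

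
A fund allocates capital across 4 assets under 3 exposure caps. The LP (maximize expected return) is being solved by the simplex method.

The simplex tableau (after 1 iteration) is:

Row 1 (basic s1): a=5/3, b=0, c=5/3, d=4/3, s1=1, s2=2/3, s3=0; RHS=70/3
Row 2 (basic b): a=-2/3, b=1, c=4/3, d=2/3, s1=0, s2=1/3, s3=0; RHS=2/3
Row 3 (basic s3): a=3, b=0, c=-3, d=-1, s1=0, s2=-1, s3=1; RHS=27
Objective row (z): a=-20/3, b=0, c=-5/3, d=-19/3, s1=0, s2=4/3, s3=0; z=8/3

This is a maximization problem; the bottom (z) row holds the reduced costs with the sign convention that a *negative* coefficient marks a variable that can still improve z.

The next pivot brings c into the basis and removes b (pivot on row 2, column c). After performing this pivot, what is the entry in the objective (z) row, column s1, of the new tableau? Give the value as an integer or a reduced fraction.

Pivot element is row 2, column c: 4/3.
Normalize row 2: new (row 2, s1) = 0/(4/3) = 0.
z-row ← z-row − (-5/3)·(new row 2): 0 − (-5/3)·0 = 0.

0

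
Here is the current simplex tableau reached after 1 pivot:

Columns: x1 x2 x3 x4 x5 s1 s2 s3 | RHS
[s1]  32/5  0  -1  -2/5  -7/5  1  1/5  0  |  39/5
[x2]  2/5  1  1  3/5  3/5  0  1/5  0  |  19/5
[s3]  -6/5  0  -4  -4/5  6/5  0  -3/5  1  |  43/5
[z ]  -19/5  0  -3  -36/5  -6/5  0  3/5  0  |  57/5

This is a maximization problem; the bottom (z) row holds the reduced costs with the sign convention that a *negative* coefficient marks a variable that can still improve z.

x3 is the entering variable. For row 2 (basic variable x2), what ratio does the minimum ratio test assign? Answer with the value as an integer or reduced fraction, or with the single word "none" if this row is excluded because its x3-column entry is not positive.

Ratio = RHS / (x3 entry) = (19/5) / 1 = 19/5.

19/5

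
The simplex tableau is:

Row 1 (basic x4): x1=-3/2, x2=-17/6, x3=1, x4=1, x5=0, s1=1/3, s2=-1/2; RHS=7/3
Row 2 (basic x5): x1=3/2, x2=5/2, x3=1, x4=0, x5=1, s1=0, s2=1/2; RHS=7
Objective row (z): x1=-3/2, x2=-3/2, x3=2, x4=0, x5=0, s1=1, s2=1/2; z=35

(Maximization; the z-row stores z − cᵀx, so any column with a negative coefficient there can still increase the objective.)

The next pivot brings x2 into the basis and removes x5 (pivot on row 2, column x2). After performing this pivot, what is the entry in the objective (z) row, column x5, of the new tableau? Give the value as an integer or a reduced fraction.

3/5

Pivot element is row 2, column x2: 5/2.
Normalize row 2: new (row 2, x5) = 1/(5/2) = 2/5.
z-row ← z-row − (-3/2)·(new row 2): 0 − (-3/2)·(2/5) = 3/5.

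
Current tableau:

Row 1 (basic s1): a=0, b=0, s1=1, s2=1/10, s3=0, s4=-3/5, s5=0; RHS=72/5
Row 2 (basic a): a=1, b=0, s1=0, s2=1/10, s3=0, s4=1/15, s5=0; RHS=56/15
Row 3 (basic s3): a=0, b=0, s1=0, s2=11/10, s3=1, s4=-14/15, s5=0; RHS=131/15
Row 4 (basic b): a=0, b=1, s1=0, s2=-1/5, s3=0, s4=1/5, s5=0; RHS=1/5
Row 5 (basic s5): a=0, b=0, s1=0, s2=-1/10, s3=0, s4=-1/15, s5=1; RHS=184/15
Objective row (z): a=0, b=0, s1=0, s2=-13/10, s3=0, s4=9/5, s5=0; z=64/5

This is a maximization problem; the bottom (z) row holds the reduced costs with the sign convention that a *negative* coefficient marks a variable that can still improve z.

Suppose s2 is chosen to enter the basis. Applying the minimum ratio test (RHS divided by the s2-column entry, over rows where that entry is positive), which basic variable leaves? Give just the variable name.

Ratios: row 1 (s1): (72/5)/(1/10) = 144; row 2 (a): (56/15)/(1/10) = 112/3; row 3 (s3): (131/15)/(11/10) = 262/33; row 4 (b): entry -1/5 ≤ 0, skip; row 5 (s5): entry -1/10 ≤ 0, skip.
Minimum ratio 262/33 is in the s3 row, so s3 leaves.

s3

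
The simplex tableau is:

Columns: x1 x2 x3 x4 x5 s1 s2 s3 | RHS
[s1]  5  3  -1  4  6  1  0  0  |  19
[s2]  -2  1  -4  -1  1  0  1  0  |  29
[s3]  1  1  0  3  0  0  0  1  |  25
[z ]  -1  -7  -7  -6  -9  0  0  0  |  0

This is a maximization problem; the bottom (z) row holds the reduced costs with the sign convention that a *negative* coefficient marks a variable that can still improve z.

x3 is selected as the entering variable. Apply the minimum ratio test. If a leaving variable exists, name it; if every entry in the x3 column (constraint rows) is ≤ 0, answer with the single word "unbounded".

x3-column entries: row 1: -1, row 2: -4, row 3: 0. All ≤ 0, so x3 can increase without bound; the LP is unbounded in this direction.

unbounded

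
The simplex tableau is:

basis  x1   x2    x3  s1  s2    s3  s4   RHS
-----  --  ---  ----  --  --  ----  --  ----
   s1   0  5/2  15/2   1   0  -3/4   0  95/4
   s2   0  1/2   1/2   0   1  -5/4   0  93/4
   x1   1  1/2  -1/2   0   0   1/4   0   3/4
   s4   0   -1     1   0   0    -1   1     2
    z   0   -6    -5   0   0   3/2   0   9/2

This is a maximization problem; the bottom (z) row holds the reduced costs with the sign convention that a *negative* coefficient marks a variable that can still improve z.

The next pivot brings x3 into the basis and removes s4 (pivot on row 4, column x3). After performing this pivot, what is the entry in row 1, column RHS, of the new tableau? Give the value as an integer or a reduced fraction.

Pivot element is row 4, column x3: 1.
Normalize row 4: new (row 4, RHS) = 2/1 = 2.
row 1 ← row 1 − (15/2)·(new row 4): 95/4 − (15/2)·2 = 35/4.

35/4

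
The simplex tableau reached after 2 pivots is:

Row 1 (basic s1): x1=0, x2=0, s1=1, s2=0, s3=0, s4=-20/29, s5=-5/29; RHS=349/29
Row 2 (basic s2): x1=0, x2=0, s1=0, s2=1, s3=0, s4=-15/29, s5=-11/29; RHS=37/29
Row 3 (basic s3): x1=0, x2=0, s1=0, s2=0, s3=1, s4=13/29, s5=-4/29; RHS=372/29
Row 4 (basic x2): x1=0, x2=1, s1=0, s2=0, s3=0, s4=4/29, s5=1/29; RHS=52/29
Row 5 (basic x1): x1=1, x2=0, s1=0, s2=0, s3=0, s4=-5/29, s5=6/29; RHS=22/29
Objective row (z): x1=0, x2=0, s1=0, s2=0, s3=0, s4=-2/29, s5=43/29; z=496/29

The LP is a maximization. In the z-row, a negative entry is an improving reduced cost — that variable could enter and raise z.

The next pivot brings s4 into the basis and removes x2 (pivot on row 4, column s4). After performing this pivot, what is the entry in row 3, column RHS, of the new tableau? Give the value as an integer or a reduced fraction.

7

Pivot element is row 4, column s4: 4/29.
Normalize row 4: new (row 4, RHS) = (52/29)/(4/29) = 13.
row 3 ← row 3 − (13/29)·(new row 4): 372/29 − (13/29)·13 = 7.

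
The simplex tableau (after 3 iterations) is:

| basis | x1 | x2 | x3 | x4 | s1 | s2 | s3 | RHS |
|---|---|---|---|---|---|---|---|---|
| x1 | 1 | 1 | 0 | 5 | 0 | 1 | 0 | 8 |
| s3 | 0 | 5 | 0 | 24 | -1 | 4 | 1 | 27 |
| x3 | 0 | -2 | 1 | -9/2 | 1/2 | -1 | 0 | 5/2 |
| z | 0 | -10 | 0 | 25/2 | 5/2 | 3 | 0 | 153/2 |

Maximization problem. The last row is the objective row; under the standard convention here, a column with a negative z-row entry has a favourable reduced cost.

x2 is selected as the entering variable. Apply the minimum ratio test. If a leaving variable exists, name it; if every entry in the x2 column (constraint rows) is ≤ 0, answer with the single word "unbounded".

Ratios: row 1 (x1): 8/1 = 8; row 2 (s3): 27/5 = 27/5; row 3 (x3): entry -2 ≤ 0, skip.
Minimum ratio is in the s3 row, so s3 leaves.

s3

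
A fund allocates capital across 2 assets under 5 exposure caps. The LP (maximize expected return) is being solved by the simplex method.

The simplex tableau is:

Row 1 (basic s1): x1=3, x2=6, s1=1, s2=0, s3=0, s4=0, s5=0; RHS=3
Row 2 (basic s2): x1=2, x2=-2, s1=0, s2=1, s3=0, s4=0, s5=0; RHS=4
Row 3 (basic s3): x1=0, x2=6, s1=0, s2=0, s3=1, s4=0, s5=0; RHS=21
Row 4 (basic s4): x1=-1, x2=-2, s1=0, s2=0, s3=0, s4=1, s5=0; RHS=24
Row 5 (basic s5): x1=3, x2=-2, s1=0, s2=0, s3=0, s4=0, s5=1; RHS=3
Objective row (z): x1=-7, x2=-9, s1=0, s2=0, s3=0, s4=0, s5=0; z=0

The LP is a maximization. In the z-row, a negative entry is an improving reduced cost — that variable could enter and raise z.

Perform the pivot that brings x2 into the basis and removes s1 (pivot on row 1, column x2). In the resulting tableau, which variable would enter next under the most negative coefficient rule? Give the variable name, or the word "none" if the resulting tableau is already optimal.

x1

Pivot element 6. New z-row = old z-row − (-9)·(row 1/6).
Updated z-row coefficients: x1: -5/2, x2: 0, s1: 3/2, s2: 0, s3: 0, s4: 0, s5: 0.
The most negative is -5/2 in column x1, so x1 would enter next.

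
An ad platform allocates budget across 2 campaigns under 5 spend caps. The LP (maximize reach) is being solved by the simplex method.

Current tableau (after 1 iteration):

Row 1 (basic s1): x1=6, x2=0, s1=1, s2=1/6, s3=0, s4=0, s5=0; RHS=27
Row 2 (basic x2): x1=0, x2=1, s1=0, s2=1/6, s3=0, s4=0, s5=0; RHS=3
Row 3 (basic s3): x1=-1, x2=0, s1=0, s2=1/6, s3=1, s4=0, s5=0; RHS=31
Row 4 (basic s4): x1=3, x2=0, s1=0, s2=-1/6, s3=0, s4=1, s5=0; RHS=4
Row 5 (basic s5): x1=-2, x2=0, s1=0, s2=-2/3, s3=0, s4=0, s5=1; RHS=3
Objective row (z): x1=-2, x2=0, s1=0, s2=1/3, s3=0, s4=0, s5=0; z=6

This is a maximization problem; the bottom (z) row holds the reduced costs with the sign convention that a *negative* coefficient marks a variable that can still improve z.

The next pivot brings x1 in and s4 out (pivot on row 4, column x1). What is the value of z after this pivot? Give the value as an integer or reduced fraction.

26/3

Minimum ratio for x1: 4/3 = 4/3.
z changes by −(z-row coeff of x1)·ratio = −(-2)·(4/3) = 8/3.
New z = 6 + (8/3) = 26/3.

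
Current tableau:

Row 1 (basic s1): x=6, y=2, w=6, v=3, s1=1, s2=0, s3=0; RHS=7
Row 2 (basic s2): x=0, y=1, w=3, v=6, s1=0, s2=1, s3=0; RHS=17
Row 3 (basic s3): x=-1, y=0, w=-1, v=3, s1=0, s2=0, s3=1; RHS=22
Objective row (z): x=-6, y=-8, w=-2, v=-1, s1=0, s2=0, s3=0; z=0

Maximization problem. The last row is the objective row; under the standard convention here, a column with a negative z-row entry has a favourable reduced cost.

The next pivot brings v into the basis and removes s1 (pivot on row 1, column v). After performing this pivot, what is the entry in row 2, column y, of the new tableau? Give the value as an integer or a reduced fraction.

-3

Pivot element is row 1, column v: 3.
Normalize row 1: new (row 1, y) = 2/3 = 2/3.
row 2 ← row 2 − 6·(new row 1): 1 − 6·(2/3) = -3.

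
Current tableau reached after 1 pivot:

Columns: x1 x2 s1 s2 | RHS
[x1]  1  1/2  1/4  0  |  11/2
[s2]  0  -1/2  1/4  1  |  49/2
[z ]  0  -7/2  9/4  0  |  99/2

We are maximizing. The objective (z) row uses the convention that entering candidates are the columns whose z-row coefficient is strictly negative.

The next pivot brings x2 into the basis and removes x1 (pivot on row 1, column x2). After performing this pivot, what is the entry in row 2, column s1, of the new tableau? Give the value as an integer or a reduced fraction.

Pivot element is row 1, column x2: 1/2.
Normalize row 1: new (row 1, s1) = (1/4)/(1/2) = 1/2.
row 2 ← row 2 − (-1/2)·(new row 1): 1/4 − (-1/2)·(1/2) = 1/2.

1/2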